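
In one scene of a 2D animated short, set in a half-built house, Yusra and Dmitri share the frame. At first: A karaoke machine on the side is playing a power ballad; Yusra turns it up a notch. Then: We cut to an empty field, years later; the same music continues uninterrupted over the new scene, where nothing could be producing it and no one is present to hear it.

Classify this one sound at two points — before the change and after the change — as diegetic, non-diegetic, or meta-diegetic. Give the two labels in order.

Before the change: a karaoke machine is a real in-scene source and Yusra reacts to it → diegetic.
After the change: there is no longer any in-world source and no one can hear it — it has become underscore → non-diegetic.

diegetic, non-diegetic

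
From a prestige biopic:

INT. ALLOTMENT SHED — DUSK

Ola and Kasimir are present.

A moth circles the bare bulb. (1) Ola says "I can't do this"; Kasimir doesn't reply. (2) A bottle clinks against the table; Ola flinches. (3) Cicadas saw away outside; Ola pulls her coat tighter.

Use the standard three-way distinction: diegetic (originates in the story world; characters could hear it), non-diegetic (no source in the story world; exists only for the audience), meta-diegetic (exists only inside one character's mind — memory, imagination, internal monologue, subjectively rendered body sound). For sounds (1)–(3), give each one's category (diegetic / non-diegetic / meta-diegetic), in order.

diegetic, diegetic, diegetic

(1) is diegetic: spoken by a character present in the story world.
(2) an in-world source (a bottle); characters could hear it → diegetic.
(3) is diegetic: ambient/room sound belonging to the story's physical space.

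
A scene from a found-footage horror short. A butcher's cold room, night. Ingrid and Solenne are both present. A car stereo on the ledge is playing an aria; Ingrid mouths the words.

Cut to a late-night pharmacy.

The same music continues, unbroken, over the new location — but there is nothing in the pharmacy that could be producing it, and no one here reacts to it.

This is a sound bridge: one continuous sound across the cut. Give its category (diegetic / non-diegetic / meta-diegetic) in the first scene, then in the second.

diegetic, non-diegetic

Scene one: a car stereo is an on-screen source and Ingrid reacts to it → diegetic.
Scene two: there is no source in the pharmacy and no one hears it — it's now underscore → non-diegetic.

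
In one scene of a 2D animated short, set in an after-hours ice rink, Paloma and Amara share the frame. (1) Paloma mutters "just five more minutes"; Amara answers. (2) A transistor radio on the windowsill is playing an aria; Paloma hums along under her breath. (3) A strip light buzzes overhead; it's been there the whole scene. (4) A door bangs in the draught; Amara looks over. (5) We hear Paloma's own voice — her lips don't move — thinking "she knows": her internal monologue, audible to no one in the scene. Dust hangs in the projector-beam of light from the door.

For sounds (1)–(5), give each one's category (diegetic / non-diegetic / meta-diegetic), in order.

(1) is diegetic: on-screen dialogue — Paloma speaks and Amara is there to hear.
(2) is diegetic: the music comes from an on-screen device that Paloma responds to.
Sound (3): a strip light is part of the location's real environment, so diegetic.
Sound (4): an in-world source (a door); characters could hear it, so diegetic.
(5) is meta-diegetic: it's Paloma's unspoken thought, heard only by the audience via her subjectivity.

diegetic, diegetic, diegetic, diegetic, meta-diegetic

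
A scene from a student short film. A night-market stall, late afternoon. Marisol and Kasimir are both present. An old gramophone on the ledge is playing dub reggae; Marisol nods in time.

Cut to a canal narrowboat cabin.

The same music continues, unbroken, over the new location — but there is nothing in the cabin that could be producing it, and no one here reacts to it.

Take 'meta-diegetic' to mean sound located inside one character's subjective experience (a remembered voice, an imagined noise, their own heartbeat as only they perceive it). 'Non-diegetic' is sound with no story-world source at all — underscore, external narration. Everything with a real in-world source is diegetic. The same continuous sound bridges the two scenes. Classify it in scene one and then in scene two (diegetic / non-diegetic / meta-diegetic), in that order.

Scene one: an old gramophone is an on-screen source and Marisol reacts to it → diegetic.
Scene two: there is no source in the cabin and no one hears it — it's now underscore → non-diegetic.

diegetic, non-diegetic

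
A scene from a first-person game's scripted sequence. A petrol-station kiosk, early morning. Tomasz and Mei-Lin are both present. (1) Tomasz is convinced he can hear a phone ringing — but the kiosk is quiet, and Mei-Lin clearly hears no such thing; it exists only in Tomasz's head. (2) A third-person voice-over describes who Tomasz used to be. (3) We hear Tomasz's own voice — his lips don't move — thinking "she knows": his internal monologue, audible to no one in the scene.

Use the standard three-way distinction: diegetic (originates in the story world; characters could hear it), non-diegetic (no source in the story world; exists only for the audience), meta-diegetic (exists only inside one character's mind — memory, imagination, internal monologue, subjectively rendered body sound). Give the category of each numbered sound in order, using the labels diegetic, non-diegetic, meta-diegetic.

(1) is meta-diegetic: subjective to Tomasz: the kiosk is silent and Mei-Lin hears nothing.
Sound (2): commentary laid over the scene from outside the fiction, so non-diegetic.
(3) it's Tomasz's unspoken thought, heard only by the audience via his subjectivity → meta-diegetic.

meta-diegetic, non-diegetic, meta-diegetic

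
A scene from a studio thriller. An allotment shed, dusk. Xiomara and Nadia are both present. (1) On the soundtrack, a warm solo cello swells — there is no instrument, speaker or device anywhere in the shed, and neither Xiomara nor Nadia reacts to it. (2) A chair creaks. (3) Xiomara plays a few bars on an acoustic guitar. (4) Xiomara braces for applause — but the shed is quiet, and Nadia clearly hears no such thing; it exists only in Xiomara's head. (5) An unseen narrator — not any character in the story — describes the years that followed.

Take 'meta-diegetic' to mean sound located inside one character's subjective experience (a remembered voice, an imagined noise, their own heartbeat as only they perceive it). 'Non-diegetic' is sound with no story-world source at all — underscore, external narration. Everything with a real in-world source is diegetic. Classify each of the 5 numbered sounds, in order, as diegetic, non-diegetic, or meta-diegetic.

(1) score with no on-screen or off-screen source; it exists for the audience alone → non-diegetic.
(2) a chair is a real object/event in the scene's world → diegetic.
Sound (3): the instrument and the performer are both in the scene, so diegetic.
(4) is meta-diegetic: Xiomara alone 'hears' it — an imagined sound, not present in the space.
(5) the narrator exists outside the story world, addressing only the audience → non-diegetic.

non-diegetic, diegetic, diegetic, meta-diegetic, non-diegetic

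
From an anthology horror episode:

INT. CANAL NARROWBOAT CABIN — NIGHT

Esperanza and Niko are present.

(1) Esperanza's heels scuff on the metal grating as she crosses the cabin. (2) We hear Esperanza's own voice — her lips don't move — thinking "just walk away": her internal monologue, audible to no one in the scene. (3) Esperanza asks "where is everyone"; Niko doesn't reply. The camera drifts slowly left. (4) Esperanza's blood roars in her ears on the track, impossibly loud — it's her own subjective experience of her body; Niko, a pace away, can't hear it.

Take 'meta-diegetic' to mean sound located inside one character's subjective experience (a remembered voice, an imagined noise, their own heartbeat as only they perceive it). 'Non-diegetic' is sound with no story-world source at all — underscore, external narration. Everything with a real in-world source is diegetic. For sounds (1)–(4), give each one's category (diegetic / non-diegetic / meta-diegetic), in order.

(1) is diegetic: Esperanza's footsteps are produced in the story world.
Sound (2): it's Esperanza's unspoken thought, heard only by the audience via her subjectivity, so meta-diegetic.
Sound (3): Esperanza is a character speaking aloud in the scene, so diegetic.
Sound (4): a subjective body sound — Esperanza's private perception, inaudible to Niko, so meta-diegetic.

diegetic, meta-diegetic, diegetic, meta-diegetic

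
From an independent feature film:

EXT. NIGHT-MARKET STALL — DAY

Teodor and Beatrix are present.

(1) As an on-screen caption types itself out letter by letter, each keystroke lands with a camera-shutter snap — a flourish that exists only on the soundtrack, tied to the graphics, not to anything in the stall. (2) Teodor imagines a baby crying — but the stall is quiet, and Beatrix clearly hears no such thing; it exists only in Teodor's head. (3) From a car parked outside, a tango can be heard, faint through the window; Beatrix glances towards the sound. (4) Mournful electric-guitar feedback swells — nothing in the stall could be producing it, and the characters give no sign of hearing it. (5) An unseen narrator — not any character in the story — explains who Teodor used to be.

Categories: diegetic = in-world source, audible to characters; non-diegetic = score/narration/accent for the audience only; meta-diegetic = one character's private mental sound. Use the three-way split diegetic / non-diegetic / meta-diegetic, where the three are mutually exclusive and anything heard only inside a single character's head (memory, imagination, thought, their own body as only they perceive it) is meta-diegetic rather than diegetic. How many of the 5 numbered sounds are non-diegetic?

(1) is non-diegetic: the caption isn't part of the story world, so neither is the sound tied to it.
(2) is meta-diegetic: subjective to Teodor: the stall is silent and Beatrix hears nothing.
Sound (3): the music has an off-screen but real-world source and a character hears it, so diegetic.
(4) is non-diegetic: score with no on-screen or off-screen source; it exists for the audience alone.
(5) external voice-over — not a character, not heard by anyone in the scene → non-diegetic.
So 3 of the 5 are non-diegetic: (1), (4), (5).

3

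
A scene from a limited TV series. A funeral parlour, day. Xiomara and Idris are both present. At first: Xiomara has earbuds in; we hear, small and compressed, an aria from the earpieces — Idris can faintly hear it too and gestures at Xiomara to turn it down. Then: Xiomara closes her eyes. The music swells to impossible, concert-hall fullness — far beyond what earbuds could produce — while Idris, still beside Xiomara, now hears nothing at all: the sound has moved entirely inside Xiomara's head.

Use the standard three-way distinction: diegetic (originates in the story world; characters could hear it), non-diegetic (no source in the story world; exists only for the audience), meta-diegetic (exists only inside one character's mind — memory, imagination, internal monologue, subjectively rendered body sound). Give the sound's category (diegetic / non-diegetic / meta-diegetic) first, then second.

First: the earbuds are a physical source both characters can hear → diegetic.
Second: the music now exists only as Xiomara's subjective experience; Idris can no longer hear it → meta-diegetic.

diegetic, meta-diegetic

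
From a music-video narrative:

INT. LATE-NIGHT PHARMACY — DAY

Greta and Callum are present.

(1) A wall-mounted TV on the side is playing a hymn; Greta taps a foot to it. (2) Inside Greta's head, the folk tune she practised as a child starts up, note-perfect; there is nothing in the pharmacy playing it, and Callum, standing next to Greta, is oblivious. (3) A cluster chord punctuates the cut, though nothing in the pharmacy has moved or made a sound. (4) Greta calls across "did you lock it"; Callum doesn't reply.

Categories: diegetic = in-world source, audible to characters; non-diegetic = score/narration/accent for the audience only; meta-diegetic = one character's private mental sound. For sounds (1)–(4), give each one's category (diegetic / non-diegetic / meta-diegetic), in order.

diegetic, meta-diegetic, non-diegetic, diegetic

(1) a wall-mounted TV is a physical source in the scene and Greta reacts to it → diegetic.
(2) it lives in Greta's subjectivity, not in the pharmacy → meta-diegetic.
(3) it's a sound-design accent with no in-world source; no one in the scene can hear it → non-diegetic.
(4) is diegetic: spoken by a character present in the story world.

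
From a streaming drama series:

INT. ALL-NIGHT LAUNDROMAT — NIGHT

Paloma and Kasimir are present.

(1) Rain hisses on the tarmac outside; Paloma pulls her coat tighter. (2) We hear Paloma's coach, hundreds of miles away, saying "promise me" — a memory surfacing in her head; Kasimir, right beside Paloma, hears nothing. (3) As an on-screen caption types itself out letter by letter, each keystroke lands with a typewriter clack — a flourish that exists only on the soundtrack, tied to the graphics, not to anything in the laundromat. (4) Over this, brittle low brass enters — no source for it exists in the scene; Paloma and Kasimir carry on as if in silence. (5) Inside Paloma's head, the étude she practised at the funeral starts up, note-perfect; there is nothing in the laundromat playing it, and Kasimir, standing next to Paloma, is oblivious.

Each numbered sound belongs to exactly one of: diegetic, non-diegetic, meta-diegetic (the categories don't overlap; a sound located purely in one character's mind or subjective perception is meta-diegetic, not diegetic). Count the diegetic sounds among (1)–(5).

1

Sound (1): ambient/room sound belonging to the story's physical space, so diegetic.
Sound (2): it's Paloma's recollection rendered as sound; the other character can't hear it, so meta-diegetic.
(3) is non-diegetic: it accompanies on-screen graphics, not anything inside the story world.
Sound (4): score with no on-screen or off-screen source; it exists for the audience alone, so non-diegetic.
Sound (5): remembered music, private to Paloma — Kasimir is oblivious because it isn't in the room, so meta-diegetic.
So 1 of the 5 is diegetic: (1).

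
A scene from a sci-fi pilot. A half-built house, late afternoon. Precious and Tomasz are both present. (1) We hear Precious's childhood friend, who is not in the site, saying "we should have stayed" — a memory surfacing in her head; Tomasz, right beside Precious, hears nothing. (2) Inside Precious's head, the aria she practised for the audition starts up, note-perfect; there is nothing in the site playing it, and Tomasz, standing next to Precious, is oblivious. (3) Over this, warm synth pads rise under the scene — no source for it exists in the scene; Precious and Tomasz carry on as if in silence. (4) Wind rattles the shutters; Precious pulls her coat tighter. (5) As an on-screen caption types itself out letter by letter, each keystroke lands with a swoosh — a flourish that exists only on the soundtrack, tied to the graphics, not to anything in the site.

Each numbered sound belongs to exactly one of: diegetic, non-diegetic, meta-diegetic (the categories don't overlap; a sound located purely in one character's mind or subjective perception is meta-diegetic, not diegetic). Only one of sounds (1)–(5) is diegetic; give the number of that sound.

4

(1) is meta-diegetic: the voice is a memory playing only inside Precious's mind; Tomasz can't hear it.
(2) is meta-diegetic: it lives in Precious's subjectivity, not in the site.
(3) is non-diegetic: nothing in the site produces it and the characters don't hear it — pure soundtrack.
Sound (4): ambient/room sound belonging to the story's physical space, so diegetic.
(5) the caption isn't part of the story world, so neither is the sound tied to it → non-diegetic.
Only (4) is diegetic.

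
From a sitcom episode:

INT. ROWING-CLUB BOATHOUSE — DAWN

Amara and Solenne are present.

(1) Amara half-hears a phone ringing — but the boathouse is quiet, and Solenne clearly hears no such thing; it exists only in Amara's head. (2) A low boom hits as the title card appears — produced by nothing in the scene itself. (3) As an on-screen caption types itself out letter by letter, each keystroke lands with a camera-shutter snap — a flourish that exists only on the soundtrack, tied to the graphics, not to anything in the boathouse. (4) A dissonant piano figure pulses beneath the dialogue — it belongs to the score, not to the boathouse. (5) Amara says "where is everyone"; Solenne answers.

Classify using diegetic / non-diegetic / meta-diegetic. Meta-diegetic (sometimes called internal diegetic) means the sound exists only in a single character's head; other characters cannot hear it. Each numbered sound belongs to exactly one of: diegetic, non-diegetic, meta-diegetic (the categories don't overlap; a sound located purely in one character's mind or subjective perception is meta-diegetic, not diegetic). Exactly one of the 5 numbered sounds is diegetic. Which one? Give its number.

5

Sound (1): subjective to Amara: the boathouse is silent and Solenne hears nothing, so meta-diegetic.
(2) is non-diegetic: an editorial stinger — it belongs to the cut, not the story world.
(3) sound married to a title/caption — outside the diegesis by definition → non-diegetic.
(4) nothing in the boathouse produces it and the characters don't hear it — pure soundtrack → non-diegetic.
(5) Amara is a character speaking aloud in the scene → diegetic.
Only (5) is diegetic.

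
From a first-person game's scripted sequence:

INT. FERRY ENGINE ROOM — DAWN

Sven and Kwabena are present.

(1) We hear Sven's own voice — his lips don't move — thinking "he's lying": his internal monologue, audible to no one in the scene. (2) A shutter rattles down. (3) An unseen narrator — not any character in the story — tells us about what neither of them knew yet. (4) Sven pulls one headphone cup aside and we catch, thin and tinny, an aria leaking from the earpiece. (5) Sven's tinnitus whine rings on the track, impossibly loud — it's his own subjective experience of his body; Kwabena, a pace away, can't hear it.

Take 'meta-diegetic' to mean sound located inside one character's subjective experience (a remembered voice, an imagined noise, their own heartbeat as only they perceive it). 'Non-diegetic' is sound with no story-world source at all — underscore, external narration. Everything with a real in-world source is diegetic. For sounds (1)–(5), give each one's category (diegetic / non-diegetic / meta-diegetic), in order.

(1) is meta-diegetic: internal monologue — inside Sven's mind, not spoken into the scene.
(2) is diegetic: an in-world source (a shutter); characters could hear it.
(3) the narrator exists outside the story world, addressing only the audience → non-diegetic.
(4) the earpiece is a real device on Sven's head — source music → diegetic.
(5) is meta-diegetic: a subjective body sound — Sven's private perception, inaudible to Kwabena.

meta-diegetic, diegetic, non-diegetic, diegetic, meta-diegetic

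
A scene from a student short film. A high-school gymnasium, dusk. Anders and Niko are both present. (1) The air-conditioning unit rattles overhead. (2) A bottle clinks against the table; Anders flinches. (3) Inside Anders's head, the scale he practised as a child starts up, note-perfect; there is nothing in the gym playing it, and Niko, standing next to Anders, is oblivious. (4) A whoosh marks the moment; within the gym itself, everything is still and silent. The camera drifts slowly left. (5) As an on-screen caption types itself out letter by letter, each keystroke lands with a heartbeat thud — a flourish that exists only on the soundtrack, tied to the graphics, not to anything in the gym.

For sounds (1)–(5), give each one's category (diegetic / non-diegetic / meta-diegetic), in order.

diegetic, diegetic, meta-diegetic, non-diegetic, non-diegetic

Sound (1): the air-conditioning unit is part of the location's real environment, so diegetic.
Sound (2): a bottle is a real object/event in the scene's world, so diegetic.
(3) is meta-diegetic: remembered music, private to Anders — Niko is oblivious because it isn't in the room.
Sound (4): nothing in the scene produces it; it's an accent added for the audience, so non-diegetic.
(5) sound married to a title/caption — outside the diegesis by definition → non-diegetic.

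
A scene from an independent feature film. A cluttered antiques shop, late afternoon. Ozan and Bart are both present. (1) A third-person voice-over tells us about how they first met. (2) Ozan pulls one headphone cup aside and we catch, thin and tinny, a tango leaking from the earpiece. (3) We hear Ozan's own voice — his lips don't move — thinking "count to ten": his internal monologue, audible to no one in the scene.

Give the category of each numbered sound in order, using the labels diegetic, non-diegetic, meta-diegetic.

(1) the narrator exists outside the story world, addressing only the audience → non-diegetic.
Sound (2): it's leaking from a physical pair of headphones in the scene, so diegetic.
(3) internal monologue — inside Ozan's mind, not spoken into the scene → meta-diegetic.

non-diegetic, diegetic, meta-diegetic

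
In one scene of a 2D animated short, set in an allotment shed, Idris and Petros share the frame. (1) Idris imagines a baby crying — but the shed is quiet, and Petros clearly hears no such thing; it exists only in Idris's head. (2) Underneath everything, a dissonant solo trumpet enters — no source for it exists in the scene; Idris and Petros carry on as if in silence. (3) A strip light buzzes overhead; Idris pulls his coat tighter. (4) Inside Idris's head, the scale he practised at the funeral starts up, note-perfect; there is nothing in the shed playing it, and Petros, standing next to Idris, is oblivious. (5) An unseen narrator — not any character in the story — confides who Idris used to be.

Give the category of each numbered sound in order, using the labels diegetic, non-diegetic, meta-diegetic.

meta-diegetic, non-diegetic, diegetic, meta-diegetic, non-diegetic

(1) subjective to Idris: the shed is silent and Petros hears nothing → meta-diegetic.
(2) score with no on-screen or off-screen source; it exists for the audience alone → non-diegetic.
Sound (3): ambient/room sound belonging to the story's physical space, so diegetic.
Sound (4): it lives in Idris's subjectivity, not in the shed, so meta-diegetic.
(5) is non-diegetic: external voice-over — not a character, not heard by anyone in the scene.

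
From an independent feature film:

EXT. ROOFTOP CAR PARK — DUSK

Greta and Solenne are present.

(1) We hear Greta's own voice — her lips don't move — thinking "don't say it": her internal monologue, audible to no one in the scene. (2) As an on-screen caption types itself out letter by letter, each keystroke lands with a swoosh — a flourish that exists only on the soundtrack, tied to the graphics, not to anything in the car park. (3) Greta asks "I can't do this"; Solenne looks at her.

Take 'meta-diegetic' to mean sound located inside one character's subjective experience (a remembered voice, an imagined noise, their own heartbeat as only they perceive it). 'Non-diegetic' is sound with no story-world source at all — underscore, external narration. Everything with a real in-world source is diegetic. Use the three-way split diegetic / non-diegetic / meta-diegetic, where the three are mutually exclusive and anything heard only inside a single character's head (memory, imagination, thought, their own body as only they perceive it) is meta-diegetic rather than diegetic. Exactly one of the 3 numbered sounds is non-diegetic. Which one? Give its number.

2

(1) internal monologue — inside Greta's mind, not spoken into the scene → meta-diegetic.
(2) sound married to a title/caption — outside the diegesis by definition → non-diegetic.
(3) is diegetic: spoken by a character present in the story world.
Only (2) is non-diegetic.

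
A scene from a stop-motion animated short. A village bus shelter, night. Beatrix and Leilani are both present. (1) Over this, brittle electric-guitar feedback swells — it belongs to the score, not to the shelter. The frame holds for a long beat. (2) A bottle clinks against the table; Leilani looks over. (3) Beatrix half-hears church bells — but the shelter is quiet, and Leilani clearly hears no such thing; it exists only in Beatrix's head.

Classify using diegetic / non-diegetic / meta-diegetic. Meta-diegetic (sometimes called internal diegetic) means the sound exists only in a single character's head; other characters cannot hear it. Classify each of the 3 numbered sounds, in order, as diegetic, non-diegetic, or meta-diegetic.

(1) score with no on-screen or off-screen source; it exists for the audience alone → non-diegetic.
(2) is diegetic: the sound comes from a bottle physically present in the location.
(3) is meta-diegetic: the sound is imagined by Beatrix; nothing in the story world is producing it and Leilani can't hear it.

non-diegetic, diegetic, meta-diegetic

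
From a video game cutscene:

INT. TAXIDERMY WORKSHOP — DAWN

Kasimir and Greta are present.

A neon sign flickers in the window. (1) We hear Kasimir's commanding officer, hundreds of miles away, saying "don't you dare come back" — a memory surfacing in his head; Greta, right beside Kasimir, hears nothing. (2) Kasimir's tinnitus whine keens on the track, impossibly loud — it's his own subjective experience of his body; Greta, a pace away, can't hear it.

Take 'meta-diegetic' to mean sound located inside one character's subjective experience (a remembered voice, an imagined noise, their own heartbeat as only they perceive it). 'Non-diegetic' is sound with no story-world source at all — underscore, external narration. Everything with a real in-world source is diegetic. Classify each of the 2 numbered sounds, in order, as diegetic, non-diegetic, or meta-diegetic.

meta-diegetic, meta-diegetic

Sound (1): it's Kasimir's recollection rendered as sound; the other character can't hear it, so meta-diegetic.
(2) is meta-diegetic: a subjective body sound — Kasimir's private perception, inaudible to Greta.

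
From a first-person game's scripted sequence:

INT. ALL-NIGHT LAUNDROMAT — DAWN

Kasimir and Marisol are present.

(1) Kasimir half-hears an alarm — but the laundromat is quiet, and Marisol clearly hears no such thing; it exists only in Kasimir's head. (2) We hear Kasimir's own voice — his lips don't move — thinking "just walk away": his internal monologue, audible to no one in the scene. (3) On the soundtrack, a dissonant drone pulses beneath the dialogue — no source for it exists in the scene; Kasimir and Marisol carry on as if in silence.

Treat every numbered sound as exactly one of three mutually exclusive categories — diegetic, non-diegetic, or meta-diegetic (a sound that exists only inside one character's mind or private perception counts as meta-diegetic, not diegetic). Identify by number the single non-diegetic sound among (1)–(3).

3

(1) is meta-diegetic: Kasimir alone 'hears' it — an imagined sound, not present in the space.
Sound (2): internal monologue — inside Kasimir's mind, not spoken into the scene, so meta-diegetic.
Sound (3): it has no source in the story world and no character can hear it — it's underscore, so non-diegetic.
Only (3) is non-diegetic.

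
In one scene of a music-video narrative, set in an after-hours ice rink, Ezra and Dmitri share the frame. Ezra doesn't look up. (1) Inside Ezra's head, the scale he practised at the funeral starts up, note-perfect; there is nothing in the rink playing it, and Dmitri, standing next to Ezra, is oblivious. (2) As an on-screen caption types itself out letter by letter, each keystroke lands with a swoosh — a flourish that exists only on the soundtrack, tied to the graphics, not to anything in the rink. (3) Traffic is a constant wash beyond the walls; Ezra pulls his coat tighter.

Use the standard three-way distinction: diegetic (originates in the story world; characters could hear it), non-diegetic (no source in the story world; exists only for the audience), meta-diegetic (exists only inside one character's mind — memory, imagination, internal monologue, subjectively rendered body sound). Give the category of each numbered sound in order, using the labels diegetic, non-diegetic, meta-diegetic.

(1) it lives in Ezra's subjectivity, not in the rink → meta-diegetic.
(2) is non-diegetic: it accompanies on-screen graphics, not anything inside the story world.
Sound (3): ambient/room sound belonging to the story's physical space, so diegetic.

meta-diegetic, non-diegetic, diegetic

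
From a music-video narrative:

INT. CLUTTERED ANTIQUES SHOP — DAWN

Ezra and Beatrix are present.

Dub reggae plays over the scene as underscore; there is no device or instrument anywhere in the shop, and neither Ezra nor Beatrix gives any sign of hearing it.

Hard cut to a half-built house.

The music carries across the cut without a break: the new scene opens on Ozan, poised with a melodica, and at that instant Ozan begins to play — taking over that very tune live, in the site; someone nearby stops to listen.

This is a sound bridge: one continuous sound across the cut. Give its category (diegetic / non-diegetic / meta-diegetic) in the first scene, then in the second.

non-diegetic, diegetic

Scene one: there's no in-world source anywhere and no character hears it — underscore for the audience only → non-diegetic.
Scene two: from the moment Ozan starts playing, the tune is being performed on a melodica inside the story world and another character hears it → diegetic.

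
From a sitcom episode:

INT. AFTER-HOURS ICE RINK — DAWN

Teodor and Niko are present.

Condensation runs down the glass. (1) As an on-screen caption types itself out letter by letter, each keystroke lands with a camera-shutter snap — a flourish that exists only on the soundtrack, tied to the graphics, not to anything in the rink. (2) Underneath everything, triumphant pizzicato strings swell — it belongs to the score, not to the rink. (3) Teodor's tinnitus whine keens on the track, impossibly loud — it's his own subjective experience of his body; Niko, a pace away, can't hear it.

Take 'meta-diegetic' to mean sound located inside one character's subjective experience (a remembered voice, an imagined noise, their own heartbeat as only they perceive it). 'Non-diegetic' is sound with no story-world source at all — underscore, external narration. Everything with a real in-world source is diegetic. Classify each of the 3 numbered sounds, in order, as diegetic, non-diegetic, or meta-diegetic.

non-diegetic, non-diegetic, meta-diegetic

Sound (1): the caption isn't part of the story world, so neither is the sound tied to it, so non-diegetic.
Sound (2): score with no on-screen or off-screen source; it exists for the audience alone, so non-diegetic.
(3) a subjective body sound — Teodor's private perception, inaudible to Niko → meta-diegetic.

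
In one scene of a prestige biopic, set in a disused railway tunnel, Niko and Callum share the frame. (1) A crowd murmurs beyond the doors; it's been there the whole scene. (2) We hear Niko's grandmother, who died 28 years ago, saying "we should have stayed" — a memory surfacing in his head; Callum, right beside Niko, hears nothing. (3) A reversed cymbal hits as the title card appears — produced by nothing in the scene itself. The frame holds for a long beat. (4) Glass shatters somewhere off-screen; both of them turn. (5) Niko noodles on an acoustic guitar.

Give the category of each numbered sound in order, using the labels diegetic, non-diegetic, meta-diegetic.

diegetic, meta-diegetic, non-diegetic, diegetic, diegetic

(1) ambient/room sound belonging to the story's physical space → diegetic.
(2) the voice is a memory playing only inside Niko's mind; Callum can't hear it → meta-diegetic.
(3) nothing in the scene produces it; it's an accent added for the audience → non-diegetic.
Sound (4): an in-world source (glass); characters could hear it, so diegetic.
Sound (5): the instrument and the performer are both in the scene, so diegetic.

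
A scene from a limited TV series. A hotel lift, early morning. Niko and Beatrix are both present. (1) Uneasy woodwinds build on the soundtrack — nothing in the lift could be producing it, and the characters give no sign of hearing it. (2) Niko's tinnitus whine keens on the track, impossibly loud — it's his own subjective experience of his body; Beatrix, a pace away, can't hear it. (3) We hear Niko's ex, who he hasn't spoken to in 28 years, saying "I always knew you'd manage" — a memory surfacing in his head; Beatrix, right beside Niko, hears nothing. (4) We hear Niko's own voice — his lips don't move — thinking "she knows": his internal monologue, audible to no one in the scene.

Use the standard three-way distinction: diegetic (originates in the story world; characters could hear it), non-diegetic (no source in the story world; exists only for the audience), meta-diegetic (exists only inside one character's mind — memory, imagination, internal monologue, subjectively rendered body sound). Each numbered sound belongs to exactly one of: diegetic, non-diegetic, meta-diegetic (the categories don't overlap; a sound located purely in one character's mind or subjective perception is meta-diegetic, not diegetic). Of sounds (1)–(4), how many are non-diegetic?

(1) is non-diegetic: score with no on-screen or off-screen source; it exists for the audience alone.
(2) it's Niko's internal bodily sensation rendered as sound; only Niko 'hears' it → meta-diegetic.
(3) is meta-diegetic: the voice is a memory playing only inside Niko's mind; Beatrix can't hear it.
(4) is meta-diegetic: Niko's thought-voice: a private mental sound no other character can hear.
Non-diegetic: (1) — that's 1.

1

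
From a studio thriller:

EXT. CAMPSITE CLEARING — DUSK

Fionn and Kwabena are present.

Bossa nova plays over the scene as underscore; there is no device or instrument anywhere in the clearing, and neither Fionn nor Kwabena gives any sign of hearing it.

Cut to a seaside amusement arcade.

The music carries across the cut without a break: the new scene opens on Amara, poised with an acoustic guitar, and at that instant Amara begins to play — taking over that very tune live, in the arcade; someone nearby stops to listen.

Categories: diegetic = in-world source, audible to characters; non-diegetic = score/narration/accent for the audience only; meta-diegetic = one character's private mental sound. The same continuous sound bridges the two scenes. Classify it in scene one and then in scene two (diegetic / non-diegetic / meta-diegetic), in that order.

non-diegetic, diegetic

Scene one: there's no in-world source anywhere and no character hears it — underscore for the audience only → non-diegetic.
Scene two: from the moment Amara starts playing, the tune is being performed on an acoustic guitar inside the story world and another character hears it → diegetic.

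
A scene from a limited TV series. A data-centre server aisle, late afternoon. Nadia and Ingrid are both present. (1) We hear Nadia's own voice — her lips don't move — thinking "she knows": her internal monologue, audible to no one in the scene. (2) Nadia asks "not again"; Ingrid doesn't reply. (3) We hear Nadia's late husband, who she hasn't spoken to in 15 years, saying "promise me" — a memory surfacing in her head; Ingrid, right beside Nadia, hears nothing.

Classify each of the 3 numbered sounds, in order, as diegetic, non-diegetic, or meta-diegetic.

meta-diegetic, diegetic, meta-diegetic

(1) Nadia's thought-voice: a private mental sound no other character can hear → meta-diegetic.
(2) spoken by a character present in the story world → diegetic.
(3) a remembered line, private to Nadia — not present in the room, not audible to Ingrid → meta-diegetic.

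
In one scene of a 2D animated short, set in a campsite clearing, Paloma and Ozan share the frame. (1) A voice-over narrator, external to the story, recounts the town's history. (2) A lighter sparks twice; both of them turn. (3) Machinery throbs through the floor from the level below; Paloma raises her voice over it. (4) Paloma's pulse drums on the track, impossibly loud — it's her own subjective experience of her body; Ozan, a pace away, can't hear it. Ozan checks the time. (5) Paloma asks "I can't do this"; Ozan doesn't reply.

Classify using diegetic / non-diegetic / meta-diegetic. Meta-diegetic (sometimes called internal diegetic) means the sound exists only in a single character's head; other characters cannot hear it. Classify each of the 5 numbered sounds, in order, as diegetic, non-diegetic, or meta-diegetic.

(1) commentary laid over the scene from outside the fiction → non-diegetic.
(2) is diegetic: a lighter is a real object/event in the scene's world.
Sound (3): it's the actual ambient sound of the location, so diegetic.
(4) is meta-diegetic: it's Paloma's internal bodily sensation rendered as sound; only Paloma 'hears' it.
(5) Paloma is a character speaking aloud in the scene → diegetic.

non-diegetic, diegetic, diegetic, meta-diegetic, diegetic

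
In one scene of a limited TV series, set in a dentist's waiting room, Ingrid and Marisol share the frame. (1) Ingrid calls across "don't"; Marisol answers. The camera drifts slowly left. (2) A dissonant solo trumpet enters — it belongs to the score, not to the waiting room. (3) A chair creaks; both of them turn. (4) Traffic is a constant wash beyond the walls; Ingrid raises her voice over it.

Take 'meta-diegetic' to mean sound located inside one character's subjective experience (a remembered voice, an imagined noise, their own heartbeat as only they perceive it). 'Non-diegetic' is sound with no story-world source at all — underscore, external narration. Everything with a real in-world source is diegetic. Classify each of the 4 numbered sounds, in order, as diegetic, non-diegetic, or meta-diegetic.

diegetic, non-diegetic, diegetic, diegetic

(1) is diegetic: spoken by a character present in the story world.
(2) score with no on-screen or off-screen source; it exists for the audience alone → non-diegetic.
(3) the sound comes from a chair physically present in the location → diegetic.
(4) traffic is part of the location's real environment → diegetic.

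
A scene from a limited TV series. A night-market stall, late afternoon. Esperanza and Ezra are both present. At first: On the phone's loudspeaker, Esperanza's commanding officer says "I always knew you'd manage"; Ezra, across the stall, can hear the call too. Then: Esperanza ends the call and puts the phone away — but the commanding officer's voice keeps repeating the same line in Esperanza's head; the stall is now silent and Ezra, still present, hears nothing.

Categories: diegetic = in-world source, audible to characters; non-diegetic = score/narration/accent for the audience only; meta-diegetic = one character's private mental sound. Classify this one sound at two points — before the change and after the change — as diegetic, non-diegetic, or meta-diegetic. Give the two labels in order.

Before the change: the loudspeaker is an in-world source; both Esperanza and Ezra hear the call → diegetic.
After the change: with the phone off, the voice continues only as Esperanza's private mental replay — Ezra can't hear it → meta-diegetic.

diegetic, meta-diegetic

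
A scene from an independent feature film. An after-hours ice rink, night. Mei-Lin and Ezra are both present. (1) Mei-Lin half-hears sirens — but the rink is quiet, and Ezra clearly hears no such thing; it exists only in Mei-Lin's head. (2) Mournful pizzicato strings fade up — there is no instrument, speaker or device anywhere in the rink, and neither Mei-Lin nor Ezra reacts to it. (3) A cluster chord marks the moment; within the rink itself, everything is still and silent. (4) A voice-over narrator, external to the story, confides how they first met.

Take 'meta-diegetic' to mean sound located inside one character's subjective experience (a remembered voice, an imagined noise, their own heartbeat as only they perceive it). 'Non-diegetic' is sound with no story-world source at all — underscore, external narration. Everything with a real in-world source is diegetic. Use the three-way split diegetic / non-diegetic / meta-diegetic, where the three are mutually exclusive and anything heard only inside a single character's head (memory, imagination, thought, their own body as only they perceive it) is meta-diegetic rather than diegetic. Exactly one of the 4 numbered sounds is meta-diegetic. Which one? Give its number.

1

(1) the sound is imagined by Mei-Lin; nothing in the story world is producing it and Ezra can't hear it → meta-diegetic.
(2) nothing in the rink produces it and the characters don't hear it — pure soundtrack → non-diegetic.
(3) is non-diegetic: nothing in the scene produces it; it's an accent added for the audience.
(4) is non-diegetic: external voice-over — not a character, not heard by anyone in the scene.
Only (1) is meta-diegetic.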